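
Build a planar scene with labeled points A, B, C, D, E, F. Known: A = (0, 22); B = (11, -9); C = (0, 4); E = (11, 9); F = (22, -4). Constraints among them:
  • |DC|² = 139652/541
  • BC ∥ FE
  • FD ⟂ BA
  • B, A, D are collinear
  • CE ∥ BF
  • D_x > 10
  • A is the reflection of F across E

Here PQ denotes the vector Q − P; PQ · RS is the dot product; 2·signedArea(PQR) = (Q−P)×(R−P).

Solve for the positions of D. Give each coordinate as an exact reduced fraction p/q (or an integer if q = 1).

1. D_x = 5764/541  [B, A, D are collinear ∩ FD ⟂ BA]
2. D_y = -4342/541  [B, A, D are collinear ∩ FD ⟂ BA]
   → D = (5764/541, -4342/541)

D = (5764/541, -4342/541)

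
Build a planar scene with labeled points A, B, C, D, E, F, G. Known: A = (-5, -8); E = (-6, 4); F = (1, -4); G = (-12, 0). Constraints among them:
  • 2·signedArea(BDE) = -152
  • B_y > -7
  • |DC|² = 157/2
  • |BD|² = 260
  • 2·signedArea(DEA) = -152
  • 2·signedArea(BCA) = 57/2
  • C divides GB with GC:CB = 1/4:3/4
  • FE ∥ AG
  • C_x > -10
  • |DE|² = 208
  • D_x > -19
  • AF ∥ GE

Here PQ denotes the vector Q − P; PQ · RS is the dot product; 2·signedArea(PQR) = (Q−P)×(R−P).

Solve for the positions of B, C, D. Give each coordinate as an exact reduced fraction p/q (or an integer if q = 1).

1. D_x = -18  [line 12·x + 1·y + 220 = 0 ∩ |DE|² = 208]
2. D_y = -4  [line 12·x + 1·y + 220 = 0 ∩ |DE|² = 208]
   → D = (-18, -4)
3. B_x = -2  [line -8·x + 12·y + 56 = 0 ∩ |BD|² = 260]
4. B_y = -6  [line -8·x + 12·y + 56 = 0 ∩ |BD|² = 260]
   → B = (-2, -6)
5. C_x = -19/2  [2·signedArea(BCA) = 57/2 ∩ C divides GB with GC:CB = 1/4:3/4]
6. C_y = -3/2  [2·signedArea(BCA) = 57/2 ∩ C divides GB with GC:CB = 1/4:3/4]
   → C = (-19/2, -3/2)

B = (-2, -6)
C = (-19/2, -3/2)
D = (-18, -4)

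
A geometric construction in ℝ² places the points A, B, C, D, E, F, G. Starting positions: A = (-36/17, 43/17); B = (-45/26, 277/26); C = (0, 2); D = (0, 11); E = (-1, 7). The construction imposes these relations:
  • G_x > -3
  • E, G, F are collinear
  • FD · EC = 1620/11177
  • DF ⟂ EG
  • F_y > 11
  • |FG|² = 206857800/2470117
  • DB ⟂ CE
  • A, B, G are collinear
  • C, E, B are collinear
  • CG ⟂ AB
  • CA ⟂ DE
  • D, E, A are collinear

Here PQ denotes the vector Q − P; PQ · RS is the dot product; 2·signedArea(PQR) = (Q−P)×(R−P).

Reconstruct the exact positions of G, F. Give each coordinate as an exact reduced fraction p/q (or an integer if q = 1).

1. G_x = -945/442  [A, B, G are collinear ∩ CG ⟂ AB]
2. G_y = 929/442  [A, B, G are collinear ∩ CG ⟂ AB]
   → G = (-945/442, 929/442)
3. F_x = -19485/290602  [E, G, F are collinear ∩ DF ⟂ EG]
4. F_y = 3201149/290602  [E, G, F are collinear ∩ DF ⟂ EG]
   → F = (-19485/290602, 3201149/290602)

F = (-19485/290602, 3201149/290602)
G = (-945/442, 929/442)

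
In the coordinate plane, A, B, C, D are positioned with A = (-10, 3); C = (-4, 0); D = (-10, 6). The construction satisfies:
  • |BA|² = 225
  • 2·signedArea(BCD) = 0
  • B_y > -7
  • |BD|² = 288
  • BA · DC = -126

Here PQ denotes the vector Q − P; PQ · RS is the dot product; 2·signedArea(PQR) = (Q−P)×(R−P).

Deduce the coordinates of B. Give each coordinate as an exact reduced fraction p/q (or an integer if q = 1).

1. B_x = 2  [2·signedArea(BCD) = 0 ∩ BA · DC = -126]
2. B_y = -6  [2·signedArea(BCD) = 0 ∩ BA · DC = -126]
   → B = (2, -6)

B = (2, -6)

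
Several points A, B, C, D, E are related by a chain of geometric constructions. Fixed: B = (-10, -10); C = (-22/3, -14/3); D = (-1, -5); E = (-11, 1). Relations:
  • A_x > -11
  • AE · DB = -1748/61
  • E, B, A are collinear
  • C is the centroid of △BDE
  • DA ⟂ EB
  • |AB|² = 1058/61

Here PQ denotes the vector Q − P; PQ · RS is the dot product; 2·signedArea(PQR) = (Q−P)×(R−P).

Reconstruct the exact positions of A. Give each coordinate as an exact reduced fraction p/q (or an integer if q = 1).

1. A_x = -633/61  [E, B, A are collinear ∩ DA ⟂ EB]
2. A_y = -357/61  [E, B, A are collinear ∩ DA ⟂ EB]
   → A = (-633/61, -357/61)

A = (-633/61, -357/61)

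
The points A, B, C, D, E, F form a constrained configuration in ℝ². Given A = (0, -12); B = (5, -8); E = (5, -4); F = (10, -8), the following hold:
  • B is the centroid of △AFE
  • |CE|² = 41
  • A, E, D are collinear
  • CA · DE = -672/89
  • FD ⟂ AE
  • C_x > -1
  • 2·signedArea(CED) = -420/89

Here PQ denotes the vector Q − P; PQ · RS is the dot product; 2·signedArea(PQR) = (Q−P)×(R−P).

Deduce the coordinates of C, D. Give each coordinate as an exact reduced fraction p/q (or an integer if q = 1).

C = (0, 0)
D = (410/89, -412/89)

1. D_x = 410/89  [A, E, D are collinear ∩ FD ⟂ AE]
2. D_y = -412/89  [A, E, D are collinear ∩ FD ⟂ AE]
   → D = (410/89, -412/89)
3. C_x = 0  [CA · DE = -672/89 ∩ 2·signedArea(CED) = -420/89]
4. C_y = 0  [CA · DE = -672/89 ∩ 2·signedArea(CED) = -420/89]
   → C = (0, 0)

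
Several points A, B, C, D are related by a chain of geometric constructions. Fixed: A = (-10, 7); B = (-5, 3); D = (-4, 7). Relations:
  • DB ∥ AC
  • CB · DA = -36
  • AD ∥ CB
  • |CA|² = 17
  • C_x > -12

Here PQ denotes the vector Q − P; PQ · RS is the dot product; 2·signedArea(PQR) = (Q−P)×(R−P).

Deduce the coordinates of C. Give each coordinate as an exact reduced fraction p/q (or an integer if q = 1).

C = (-11, 3)

1. C_x = -11  [AD ∥ CB ∩ DB ∥ AC]
2. C_y = 3  [AD ∥ CB ∩ DB ∥ AC]
   → C = (-11, 3)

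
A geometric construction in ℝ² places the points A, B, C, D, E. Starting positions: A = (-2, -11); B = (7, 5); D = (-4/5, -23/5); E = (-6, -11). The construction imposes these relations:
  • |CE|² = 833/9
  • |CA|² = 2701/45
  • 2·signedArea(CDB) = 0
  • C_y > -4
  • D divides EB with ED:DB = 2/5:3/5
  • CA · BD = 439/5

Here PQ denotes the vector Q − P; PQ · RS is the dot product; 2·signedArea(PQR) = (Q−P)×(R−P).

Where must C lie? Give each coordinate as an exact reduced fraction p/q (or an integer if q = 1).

1. C_x = 1/15  [2·signedArea(CDB) = 0 ∩ CA · BD = 439/5]
2. C_y = -53/15  [2·signedArea(CDB) = 0 ∩ CA · BD = 439/5]
   → C = (1/15, -53/15)

C = (1/15, -53/15)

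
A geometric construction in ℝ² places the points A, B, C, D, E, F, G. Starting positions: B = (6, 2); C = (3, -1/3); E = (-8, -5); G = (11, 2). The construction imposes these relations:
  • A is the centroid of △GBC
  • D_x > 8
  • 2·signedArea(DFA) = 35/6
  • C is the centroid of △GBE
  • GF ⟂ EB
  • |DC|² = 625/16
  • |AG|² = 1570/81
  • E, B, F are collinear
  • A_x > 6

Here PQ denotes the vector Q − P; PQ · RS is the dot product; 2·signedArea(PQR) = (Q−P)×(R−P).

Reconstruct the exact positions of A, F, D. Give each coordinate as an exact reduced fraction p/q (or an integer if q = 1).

1. A_x = 20/3  [A is the centroid of △GBC]
2. A_y = 11/9  [A is the centroid of △GBC]
   → A = (20/3, 11/9)
3. F_x = 10  [E, B, F are collinear ∩ GF ⟂ EB]
4. F_y = 4  [E, B, F are collinear ∩ GF ⟂ EB]
   → F = (10, 4)
5. D_x = 9  [line 25/9·x + -10/3·y + -365/18 = 0 ∩ |DC|² = 625/16]
6. D_y = 17/12  [line 25/9·x + -10/3·y + -365/18 = 0 ∩ |DC|² = 625/16]
   → D = (9, 17/12)

A = (20/3, 11/9)
D = (9, 17/12)
F = (10, 4)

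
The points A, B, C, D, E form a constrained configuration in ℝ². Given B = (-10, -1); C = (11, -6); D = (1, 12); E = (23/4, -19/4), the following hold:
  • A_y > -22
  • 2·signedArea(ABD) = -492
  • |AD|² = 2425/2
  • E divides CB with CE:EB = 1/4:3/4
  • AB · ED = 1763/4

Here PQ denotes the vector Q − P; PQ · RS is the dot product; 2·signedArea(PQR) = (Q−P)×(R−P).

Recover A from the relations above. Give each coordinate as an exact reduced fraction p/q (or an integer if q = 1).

1. A_x = 21/2  [AB · ED = 1763/4 ∩ 2·signedArea(ABD) = -492]
2. A_y = -43/2  [AB · ED = 1763/4 ∩ 2·signedArea(ABD) = -492]
   → A = (21/2, -43/2)

A = (21/2, -43/2)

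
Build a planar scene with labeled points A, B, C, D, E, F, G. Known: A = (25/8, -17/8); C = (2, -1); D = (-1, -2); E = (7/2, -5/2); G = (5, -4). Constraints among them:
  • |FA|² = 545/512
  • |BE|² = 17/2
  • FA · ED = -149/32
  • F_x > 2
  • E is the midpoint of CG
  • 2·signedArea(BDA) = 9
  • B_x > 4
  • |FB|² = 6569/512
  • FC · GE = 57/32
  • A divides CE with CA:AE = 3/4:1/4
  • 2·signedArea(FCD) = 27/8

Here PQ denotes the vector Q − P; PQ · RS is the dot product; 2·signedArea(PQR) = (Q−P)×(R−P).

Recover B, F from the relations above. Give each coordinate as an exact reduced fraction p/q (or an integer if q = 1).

B = (5, 0)
F = (67/32, -67/32)

1. B_x = 5  [line 1/8·x + 33/8·y + -5/8 = 0 ∩ |BE|² = 17/2]
2. B_y = 0  [line 1/8·x + 33/8·y + -5/8 = 0 ∩ |BE|² = 17/2]
   → B = (5, 0)
3. F_x = 67/32  [2·signedArea(FCD) = 27/8 ∩ FC · GE = 57/32]
4. F_y = -67/32  [2·signedArea(FCD) = 27/8 ∩ FC · GE = 57/32]
   → F = (67/32, -67/32)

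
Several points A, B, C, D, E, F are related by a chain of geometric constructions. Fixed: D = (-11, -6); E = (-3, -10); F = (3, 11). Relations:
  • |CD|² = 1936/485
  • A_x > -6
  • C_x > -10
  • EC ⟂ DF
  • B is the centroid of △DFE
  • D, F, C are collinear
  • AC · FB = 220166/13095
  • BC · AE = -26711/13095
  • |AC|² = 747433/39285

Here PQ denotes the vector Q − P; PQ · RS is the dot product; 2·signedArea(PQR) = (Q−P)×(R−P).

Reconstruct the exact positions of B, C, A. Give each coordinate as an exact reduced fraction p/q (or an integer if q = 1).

A = (-23857/4365, -23461/4365)
B = (-11/3, -5/3)
C = (-4719/485, -2162/485)

1. B_x = -11/3  [B is the centroid of △DFE]
2. B_y = -5/3  [B is the centroid of △DFE]
   → B = (-11/3, -5/3)
3. C_x = -4719/485  [D, F, C are collinear ∩ EC ⟂ DF]
4. C_y = -2162/485  [D, F, C are collinear ∩ EC ⟂ DF]
   → C = (-4719/485, -2162/485)
5. A_x = -23857/4365  [AC · FB = 220166/13095 ∩ BC · AE = -26711/13095]
6. A_y = -23461/4365  [AC · FB = 220166/13095 ∩ BC · AE = -26711/13095]
   → A = (-23857/4365, -23461/4365)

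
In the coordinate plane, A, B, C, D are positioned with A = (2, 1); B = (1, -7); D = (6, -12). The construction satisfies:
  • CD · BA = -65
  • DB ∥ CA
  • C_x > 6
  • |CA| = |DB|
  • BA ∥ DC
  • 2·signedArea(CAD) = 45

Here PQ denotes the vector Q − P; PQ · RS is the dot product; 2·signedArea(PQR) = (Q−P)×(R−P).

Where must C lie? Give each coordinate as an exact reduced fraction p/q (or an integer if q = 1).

1. C_x = 7  [DB ∥ CA ∩ BA ∥ DC]
2. C_y = -4  [DB ∥ CA ∩ BA ∥ DC]
   → C = (7, -4)

C = (7, -4)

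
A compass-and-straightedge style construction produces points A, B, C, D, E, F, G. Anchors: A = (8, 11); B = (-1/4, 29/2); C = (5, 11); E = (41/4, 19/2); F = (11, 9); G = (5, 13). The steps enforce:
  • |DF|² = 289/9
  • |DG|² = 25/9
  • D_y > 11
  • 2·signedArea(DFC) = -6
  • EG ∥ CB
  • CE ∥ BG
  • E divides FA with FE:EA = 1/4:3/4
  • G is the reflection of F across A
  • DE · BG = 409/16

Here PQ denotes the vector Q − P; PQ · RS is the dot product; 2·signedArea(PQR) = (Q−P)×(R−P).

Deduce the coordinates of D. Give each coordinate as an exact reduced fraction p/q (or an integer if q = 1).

1. D_x = 6  [2·signedArea(DFC) = -6 ∩ DE · BG = 409/16]
2. D_y = 35/3  [2·signedArea(DFC) = -6 ∩ DE · BG = 409/16]
   → D = (6, 35/3)

D = (6, 35/3)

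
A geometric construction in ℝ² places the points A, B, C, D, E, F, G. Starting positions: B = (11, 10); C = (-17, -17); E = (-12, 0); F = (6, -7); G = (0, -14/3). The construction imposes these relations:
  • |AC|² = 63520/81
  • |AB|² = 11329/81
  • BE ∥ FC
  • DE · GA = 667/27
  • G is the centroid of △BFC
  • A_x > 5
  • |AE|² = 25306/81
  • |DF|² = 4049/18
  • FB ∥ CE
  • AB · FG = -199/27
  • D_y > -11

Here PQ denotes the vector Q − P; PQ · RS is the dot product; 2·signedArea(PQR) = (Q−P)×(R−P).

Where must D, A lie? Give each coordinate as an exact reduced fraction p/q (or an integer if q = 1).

A = (17/3, -5/9)
D = (-17/2, -65/6)

1. A_x = 17/3  [line 6·x + -7/3·y + -953/27 = 0 ∩ |AC|² = 63520/81]
2. A_y = -5/9  [line 6·x + -7/3·y + -953/27 = 0 ∩ |AC|² = 63520/81]
   → A = (17/3, -5/9)
3. D_x = -17/2  [line -17/3·x + -37/9·y + -2503/27 = 0 ∩ |DF|² = 4049/18]
4. D_y = -65/6  [line -17/3·x + -37/9·y + -2503/27 = 0 ∩ |DF|² = 4049/18]
   → D = (-17/2, -65/6)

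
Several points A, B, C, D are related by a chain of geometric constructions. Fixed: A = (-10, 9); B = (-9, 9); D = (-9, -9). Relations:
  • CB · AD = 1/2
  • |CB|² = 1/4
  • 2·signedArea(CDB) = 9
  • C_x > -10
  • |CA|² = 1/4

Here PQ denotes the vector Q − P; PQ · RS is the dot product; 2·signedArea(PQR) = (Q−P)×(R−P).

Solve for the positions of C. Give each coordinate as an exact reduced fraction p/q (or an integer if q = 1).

1. C_x = -19/2  [CB · AD = 1/2 ∩ 2·signedArea(CDB) = 9]
2. C_y = 9  [CB · AD = 1/2 ∩ 2·signedArea(CDB) = 9]
   → C = (-19/2, 9)

C = (-19/2, 9)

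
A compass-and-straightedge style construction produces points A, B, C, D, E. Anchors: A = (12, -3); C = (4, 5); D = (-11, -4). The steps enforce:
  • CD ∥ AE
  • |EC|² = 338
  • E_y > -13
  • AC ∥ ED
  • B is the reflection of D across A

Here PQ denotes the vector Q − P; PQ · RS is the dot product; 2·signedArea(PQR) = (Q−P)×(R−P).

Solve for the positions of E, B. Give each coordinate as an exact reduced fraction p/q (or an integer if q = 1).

1. E_x = -3  [AC ∥ ED ∩ CD ∥ AE]
2. E_y = -12  [AC ∥ ED ∩ CD ∥ AE]
   → E = (-3, -12)
3. B_x = 35  [B is the reflection of D across A]
4. B_y = -2  [B is the reflection of D across A]
   → B = (35, -2)

B = (35, -2)
E = (-3, -12)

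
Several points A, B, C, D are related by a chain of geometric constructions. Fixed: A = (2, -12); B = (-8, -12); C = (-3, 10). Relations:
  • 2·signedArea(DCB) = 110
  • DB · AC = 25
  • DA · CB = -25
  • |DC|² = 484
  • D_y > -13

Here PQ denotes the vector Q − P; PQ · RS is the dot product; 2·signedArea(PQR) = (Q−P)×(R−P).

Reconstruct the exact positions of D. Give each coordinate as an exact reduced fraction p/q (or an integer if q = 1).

D = (-3, -12)

1. D_x = -3  [2·signedArea(DCB) = 110 ∩ DA · CB = -25]
2. D_y = -12  [2·signedArea(DCB) = 110 ∩ DA · CB = -25]
   → D = (-3, -12)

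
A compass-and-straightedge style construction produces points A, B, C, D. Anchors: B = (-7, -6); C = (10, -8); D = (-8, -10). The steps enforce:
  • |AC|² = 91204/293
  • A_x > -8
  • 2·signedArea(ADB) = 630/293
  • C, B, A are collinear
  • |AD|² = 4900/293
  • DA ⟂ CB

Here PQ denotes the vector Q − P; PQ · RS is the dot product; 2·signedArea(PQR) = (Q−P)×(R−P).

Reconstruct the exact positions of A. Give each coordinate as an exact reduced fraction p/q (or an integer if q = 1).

A = (-2204/293, -1740/293)

1. A_x = -2204/293  [C, B, A are collinear ∩ DA ⟂ CB]
2. A_y = -1740/293  [C, B, A are collinear ∩ DA ⟂ CB]
   → A = (-2204/293, -1740/293)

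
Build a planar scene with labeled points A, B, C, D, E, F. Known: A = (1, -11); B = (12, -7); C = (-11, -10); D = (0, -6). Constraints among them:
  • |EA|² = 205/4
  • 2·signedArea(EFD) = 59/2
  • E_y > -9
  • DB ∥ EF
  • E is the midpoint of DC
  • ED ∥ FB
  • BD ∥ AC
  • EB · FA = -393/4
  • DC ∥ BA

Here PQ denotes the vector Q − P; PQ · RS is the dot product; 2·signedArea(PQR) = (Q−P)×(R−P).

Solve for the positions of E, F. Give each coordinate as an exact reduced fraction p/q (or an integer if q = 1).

1. E_x = -11/2  [E is the midpoint of DC]
2. E_y = -8  [E is the midpoint of DC]
   → E = (-11/2, -8)
3. F_x = 13/2  [ED ∥ FB ∩ DB ∥ EF]
4. F_y = -9  [ED ∥ FB ∩ DB ∥ EF]
   → F = (13/2, -9)

E = (-11/2, -8)
F = (13/2, -9)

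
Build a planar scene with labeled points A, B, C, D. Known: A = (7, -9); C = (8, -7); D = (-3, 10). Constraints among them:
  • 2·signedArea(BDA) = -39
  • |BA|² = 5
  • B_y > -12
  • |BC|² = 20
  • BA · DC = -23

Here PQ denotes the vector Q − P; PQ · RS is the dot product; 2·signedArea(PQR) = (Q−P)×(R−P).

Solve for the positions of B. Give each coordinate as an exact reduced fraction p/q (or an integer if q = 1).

1. B_x = 6  [2·signedArea(BDA) = -39 ∩ BA · DC = -23]
2. B_y = -11  [2·signedArea(BDA) = -39 ∩ BA · DC = -23]
   → B = (6, -11)

B = (6, -11)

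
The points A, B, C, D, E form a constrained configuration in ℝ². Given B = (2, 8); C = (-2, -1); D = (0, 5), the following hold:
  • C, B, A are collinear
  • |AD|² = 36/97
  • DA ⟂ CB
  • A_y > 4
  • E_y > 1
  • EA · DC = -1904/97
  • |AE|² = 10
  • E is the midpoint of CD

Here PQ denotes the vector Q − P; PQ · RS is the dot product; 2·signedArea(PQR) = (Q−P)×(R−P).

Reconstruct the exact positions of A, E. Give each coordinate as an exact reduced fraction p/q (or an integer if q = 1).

1. A_x = 54/97  [C, B, A are collinear ∩ DA ⟂ CB]
2. A_y = 461/97  [C, B, A are collinear ∩ DA ⟂ CB]
   → A = (54/97, 461/97)
3. E_x = -1  [E is the midpoint of CD]
4. E_y = 2  [E is the midpoint of CD]
   → E = (-1, 2)

A = (54/97, 461/97)
E = (-1, 2)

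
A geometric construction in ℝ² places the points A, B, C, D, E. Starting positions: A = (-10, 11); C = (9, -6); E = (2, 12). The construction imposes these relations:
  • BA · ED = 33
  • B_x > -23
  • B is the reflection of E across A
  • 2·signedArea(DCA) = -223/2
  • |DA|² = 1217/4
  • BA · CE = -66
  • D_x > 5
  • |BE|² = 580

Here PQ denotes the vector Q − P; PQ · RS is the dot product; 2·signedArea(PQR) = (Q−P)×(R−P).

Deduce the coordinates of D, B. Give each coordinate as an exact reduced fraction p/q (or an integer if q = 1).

B = (-22, 10)
D = (11/2, 3)

1. D_x = 11/2  [line -17·x + -19·y + 301/2 = 0 ∩ |DA|² = 1217/4]
2. D_y = 3  [line -17·x + -19·y + 301/2 = 0 ∩ |DA|² = 1217/4]
   → D = (11/2, 3)
3. B_x = -22  [B is the reflection of E across A]
4. B_y = 10  [B is the reflection of E across A]
   → B = (-22, 10)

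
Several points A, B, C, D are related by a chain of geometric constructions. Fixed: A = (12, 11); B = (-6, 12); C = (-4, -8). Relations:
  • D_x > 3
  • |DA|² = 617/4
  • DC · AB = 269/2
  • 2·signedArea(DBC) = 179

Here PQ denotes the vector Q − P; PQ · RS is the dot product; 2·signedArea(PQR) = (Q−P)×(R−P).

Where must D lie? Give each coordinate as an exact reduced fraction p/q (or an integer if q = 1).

D = (4, 3/2)

1. D_x = 4  [2·signedArea(DBC) = 179 ∩ DC · AB = 269/2]
2. D_y = 3/2  [2·signedArea(DBC) = 179 ∩ DC · AB = 269/2]
   → D = (4, 3/2)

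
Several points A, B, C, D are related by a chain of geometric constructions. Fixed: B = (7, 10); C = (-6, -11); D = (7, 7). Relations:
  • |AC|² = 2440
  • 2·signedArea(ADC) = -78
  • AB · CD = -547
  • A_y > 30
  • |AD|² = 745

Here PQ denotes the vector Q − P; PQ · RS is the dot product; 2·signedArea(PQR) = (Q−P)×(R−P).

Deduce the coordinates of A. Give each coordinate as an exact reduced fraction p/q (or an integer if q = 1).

A = (20, 31)

1. A_x = 20  [2·signedArea(ADC) = -78 ∩ AB · CD = -547]
2. A_y = 31  [2·signedArea(ADC) = -78 ∩ AB · CD = -547]
   → A = (20, 31)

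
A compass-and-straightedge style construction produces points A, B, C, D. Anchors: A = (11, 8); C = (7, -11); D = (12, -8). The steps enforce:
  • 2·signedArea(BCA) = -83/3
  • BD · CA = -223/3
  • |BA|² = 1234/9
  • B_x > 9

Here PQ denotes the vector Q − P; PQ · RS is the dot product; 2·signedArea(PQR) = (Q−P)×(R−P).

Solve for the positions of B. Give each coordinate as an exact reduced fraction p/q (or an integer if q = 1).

1. B_x = 10  [2·signedArea(BCA) = -83/3 ∩ BD · CA = -223/3]
2. B_y = -11/3  [2·signedArea(BCA) = -83/3 ∩ BD · CA = -223/3]
   → B = (10, -11/3)

B = (10, -11/3)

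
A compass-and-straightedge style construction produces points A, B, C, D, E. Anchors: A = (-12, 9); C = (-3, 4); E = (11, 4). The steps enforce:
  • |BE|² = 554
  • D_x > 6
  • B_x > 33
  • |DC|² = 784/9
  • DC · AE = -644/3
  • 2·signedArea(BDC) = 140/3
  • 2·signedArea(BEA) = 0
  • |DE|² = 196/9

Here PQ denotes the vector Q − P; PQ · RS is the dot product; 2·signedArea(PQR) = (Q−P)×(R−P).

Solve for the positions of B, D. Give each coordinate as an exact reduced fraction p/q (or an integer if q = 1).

1. B_x = 34  [line -5·x + -23·y + 147 = 0 ∩ |BE|² = 554]
2. B_y = -1  [line -5·x + -23·y + 147 = 0 ∩ |BE|² = 554]
   → B = (34, -1)
3. D_x = 19/3  [DC · AE = -644/3 ∩ 2·signedArea(BDC) = 140/3]
4. D_y = 4  [DC · AE = -644/3 ∩ 2·signedArea(BDC) = 140/3]
   → D = (19/3, 4)

B = (34, -1)
D = (19/3, 4)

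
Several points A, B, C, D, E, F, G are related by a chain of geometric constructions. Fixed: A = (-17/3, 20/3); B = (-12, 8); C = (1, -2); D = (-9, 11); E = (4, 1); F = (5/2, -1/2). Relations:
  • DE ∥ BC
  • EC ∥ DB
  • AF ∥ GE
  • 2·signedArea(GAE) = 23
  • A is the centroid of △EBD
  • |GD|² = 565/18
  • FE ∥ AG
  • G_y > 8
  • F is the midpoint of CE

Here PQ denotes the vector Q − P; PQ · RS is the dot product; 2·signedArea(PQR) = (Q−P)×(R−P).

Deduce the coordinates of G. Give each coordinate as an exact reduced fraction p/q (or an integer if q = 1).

G = (-25/6, 49/6)

1. G_x = -25/6  [AF ∥ GE ∩ FE ∥ AG]
2. G_y = 49/6  [AF ∥ GE ∩ FE ∥ AG]
   → G = (-25/6, 49/6)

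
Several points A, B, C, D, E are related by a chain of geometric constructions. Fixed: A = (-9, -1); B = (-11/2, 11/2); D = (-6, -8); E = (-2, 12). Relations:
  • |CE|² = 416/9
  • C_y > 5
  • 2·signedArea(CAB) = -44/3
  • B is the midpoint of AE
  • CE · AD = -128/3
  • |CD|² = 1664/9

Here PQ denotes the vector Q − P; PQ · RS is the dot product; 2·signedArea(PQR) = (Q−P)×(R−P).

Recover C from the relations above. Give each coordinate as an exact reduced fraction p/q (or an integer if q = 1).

C = (-10/3, 16/3)

1. C_x = -10/3  [2·signedArea(CAB) = -44/3 ∩ CE · AD = -128/3]
2. C_y = 16/3  [2·signedArea(CAB) = -44/3 ∩ CE · AD = -128/3]
   → C = (-10/3, 16/3)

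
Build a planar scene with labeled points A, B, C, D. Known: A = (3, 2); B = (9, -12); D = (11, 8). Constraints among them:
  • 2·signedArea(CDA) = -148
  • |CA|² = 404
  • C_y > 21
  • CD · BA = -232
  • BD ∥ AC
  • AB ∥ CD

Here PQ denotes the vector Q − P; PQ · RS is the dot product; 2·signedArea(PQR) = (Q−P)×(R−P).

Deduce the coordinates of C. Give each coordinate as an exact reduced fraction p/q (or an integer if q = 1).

C = (5, 22)

1. C_x = 5  [AB ∥ CD ∩ BD ∥ AC]
2. C_y = 22  [AB ∥ CD ∩ BD ∥ AC]
   → C = (5, 22)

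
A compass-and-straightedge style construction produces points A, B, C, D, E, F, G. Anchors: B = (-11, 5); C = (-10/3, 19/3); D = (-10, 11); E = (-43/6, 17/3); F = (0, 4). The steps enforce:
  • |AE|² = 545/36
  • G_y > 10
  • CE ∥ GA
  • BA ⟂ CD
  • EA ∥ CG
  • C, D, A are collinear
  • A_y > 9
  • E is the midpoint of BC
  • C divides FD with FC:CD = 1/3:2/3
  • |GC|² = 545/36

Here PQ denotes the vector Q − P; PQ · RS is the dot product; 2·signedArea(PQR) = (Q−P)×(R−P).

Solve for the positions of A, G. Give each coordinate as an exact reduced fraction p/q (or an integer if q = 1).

1. A_x = -1170/149  [C, D, A are collinear ∩ BA ⟂ CD]
2. A_y = 1415/149  [C, D, A are collinear ∩ BA ⟂ CD]
   → A = (-1170/149, 1415/149)
3. G_x = -3593/894  [CE ∥ GA ∩ EA ∥ CG]
4. G_y = 4543/447  [CE ∥ GA ∩ EA ∥ CG]
   → G = (-3593/894, 4543/447)

A = (-1170/149, 1415/149)
G = (-3593/894, 4543/447)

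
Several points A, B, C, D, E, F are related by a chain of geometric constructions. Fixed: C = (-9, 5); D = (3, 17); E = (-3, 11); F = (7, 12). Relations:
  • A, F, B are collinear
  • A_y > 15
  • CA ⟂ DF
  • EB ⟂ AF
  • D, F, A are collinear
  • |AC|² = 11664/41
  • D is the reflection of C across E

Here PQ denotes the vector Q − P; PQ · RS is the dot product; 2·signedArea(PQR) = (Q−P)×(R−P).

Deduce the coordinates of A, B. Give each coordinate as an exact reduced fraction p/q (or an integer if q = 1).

1. A_x = 171/41  [D, F, A are collinear ∩ CA ⟂ DF]
2. A_y = 637/41  [D, F, A are collinear ∩ CA ⟂ DF]
   → A = (171/41, 637/41)
3. B_x = 147/41  [A, F, B are collinear ∩ EB ⟂ AF]
4. B_y = 667/41  [A, F, B are collinear ∩ EB ⟂ AF]
   → B = (147/41, 667/41)

A = (171/41, 637/41)
B = (147/41, 667/41)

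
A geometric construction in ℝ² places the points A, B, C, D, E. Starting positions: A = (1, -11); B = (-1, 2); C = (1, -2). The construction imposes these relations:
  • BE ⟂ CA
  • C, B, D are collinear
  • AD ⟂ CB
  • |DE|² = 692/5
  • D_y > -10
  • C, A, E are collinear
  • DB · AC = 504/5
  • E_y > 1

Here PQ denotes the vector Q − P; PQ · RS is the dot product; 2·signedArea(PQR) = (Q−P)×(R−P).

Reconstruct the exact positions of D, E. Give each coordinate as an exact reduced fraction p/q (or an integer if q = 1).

1. D_x = 23/5  [C, B, D are collinear ∩ AD ⟂ CB]
2. D_y = -46/5  [C, B, D are collinear ∩ AD ⟂ CB]
   → D = (23/5, -46/5)
3. E_x = 1  [C, A, E are collinear ∩ BE ⟂ CA]
4. E_y = 2  [C, A, E are collinear ∩ BE ⟂ CA]
   → E = (1, 2)

D = (23/5, -46/5)
E = (1, 2)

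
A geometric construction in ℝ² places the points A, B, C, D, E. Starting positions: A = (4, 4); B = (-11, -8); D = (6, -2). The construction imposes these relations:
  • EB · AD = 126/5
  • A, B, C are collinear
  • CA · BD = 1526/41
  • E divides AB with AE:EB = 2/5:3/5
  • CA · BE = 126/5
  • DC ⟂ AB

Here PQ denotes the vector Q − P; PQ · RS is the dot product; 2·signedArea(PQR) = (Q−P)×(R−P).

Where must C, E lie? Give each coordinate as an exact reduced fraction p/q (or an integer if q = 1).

1. C_x = 94/41  [A, B, C are collinear ∩ DC ⟂ AB]
2. C_y = 108/41  [A, B, C are collinear ∩ DC ⟂ AB]
   → C = (94/41, 108/41)
3. E_x = -2  [E divides AB with AE:EB = 2/5:3/5]
4. E_y = -4/5  [E divides AB with AE:EB = 2/5:3/5]
   → E = (-2, -4/5)

C = (94/41, 108/41)
E = (-2, -4/5)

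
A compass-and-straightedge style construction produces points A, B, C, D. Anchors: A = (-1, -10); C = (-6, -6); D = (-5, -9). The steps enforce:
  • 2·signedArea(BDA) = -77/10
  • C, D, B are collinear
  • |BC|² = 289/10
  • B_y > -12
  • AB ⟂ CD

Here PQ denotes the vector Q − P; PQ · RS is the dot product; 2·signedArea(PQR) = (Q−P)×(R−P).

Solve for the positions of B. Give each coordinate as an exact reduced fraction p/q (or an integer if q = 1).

1. B_x = -43/10  [C, D, B are collinear ∩ AB ⟂ CD]
2. B_y = -111/10  [C, D, B are collinear ∩ AB ⟂ CD]
   → B = (-43/10, -111/10)

B = (-43/10, -111/10)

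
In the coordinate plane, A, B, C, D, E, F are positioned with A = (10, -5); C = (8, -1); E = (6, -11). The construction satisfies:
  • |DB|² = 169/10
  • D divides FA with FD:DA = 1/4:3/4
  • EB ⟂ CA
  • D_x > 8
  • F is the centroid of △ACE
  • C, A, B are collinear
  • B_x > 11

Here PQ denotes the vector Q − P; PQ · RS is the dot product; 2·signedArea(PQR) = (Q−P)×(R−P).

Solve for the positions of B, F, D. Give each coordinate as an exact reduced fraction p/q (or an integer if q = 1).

B = (58/5, -41/5)
D = (17/2, -11/2)
F = (8, -17/3)

1. B_x = 58/5  [C, A, B are collinear ∩ EB ⟂ CA]
2. B_y = -41/5  [C, A, B are collinear ∩ EB ⟂ CA]
   → B = (58/5, -41/5)
3. F_x = 8  [F is the centroid of △ACE]
4. F_y = -17/3  [F is the centroid of △ACE]
   → F = (8, -17/3)
5. D_x = 17/2  [D divides FA with FD:DA = 1/4:3/4]
6. D_y = -11/2  [D divides FA with FD:DA = 1/4:3/4]
   → D = (17/2, -11/2)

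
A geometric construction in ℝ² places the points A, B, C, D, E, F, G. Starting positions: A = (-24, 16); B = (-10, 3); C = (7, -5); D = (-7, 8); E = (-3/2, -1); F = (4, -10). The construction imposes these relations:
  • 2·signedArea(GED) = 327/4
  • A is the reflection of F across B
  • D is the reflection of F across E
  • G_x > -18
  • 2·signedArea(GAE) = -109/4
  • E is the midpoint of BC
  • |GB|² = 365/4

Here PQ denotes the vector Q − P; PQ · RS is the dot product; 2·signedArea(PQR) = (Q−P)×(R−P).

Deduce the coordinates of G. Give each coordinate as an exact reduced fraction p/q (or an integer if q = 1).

G = (-17, 19/2)

1. G_x = -17  [2·signedArea(GED) = 327/4 ∩ 2·signedArea(GAE) = -109/4]
2. G_y = 19/2  [2·signedArea(GED) = 327/4 ∩ 2·signedArea(GAE) = -109/4]
   → G = (-17, 19/2)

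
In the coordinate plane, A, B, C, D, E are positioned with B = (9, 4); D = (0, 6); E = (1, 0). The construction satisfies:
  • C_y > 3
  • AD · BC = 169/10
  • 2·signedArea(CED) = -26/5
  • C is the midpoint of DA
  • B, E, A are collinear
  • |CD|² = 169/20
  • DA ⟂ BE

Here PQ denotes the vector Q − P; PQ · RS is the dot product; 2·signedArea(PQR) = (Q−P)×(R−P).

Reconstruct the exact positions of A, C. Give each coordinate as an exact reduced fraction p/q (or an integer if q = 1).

1. A_x = 13/5  [B, E, A are collinear ∩ DA ⟂ BE]
2. A_y = 4/5  [B, E, A are collinear ∩ DA ⟂ BE]
   → A = (13/5, 4/5)
3. C_x = 13/10  [C is the midpoint of DA]
4. C_y = 17/5  [C is the midpoint of DA]
   → C = (13/10, 17/5)

A = (13/5, 4/5)
C = (13/10, 17/5)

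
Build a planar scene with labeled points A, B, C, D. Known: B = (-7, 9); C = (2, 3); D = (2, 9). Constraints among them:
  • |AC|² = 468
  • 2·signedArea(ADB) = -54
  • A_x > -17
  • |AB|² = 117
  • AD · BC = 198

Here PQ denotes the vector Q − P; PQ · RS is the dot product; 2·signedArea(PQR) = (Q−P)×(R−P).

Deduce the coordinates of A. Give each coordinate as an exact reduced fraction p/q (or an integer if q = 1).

A = (-16, 15)

1. A_x = -16  [AD · BC = 198 ∩ 2·signedArea(ADB) = -54]
2. A_y = 15  [AD · BC = 198 ∩ 2·signedArea(ADB) = -54]
   → A = (-16, 15)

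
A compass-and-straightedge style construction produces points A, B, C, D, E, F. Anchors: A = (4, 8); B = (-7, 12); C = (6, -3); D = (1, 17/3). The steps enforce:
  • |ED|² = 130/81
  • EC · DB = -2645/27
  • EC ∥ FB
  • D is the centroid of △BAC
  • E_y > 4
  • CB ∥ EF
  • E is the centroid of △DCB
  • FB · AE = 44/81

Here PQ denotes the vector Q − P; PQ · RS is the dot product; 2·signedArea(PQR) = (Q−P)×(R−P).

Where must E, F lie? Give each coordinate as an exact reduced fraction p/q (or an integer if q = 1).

1. E_x = 0  [E is the centroid of △DCB]
2. E_y = 44/9  [E is the centroid of △DCB]
   → E = (0, 44/9)
3. F_x = -13  [EC ∥ FB ∩ CB ∥ EF]
4. F_y = 179/9  [EC ∥ FB ∩ CB ∥ EF]
   → F = (-13, 179/9)

E = (0, 44/9)
F = (-13, 179/9)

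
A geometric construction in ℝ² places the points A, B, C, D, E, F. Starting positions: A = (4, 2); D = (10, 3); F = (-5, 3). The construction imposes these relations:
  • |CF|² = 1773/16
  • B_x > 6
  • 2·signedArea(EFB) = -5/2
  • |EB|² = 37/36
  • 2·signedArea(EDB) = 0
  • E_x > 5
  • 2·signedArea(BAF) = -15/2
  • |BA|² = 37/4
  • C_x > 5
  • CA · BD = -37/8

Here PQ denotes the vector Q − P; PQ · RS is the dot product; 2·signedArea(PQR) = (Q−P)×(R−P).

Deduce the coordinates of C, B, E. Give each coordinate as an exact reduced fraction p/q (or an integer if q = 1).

B = (7, 5/2)
C = (11/2, 9/4)
E = (6, 7/3)

1. B_x = 7  [line -1·x + -9·y + 59/2 = 0 ∩ |BA|² = 37/4]
2. B_y = 5/2  [line -1·x + -9·y + 59/2 = 0 ∩ |BA|² = 37/4]
   → B = (7, 5/2)
3. E_x = 6  [2·signedArea(EDB) = 0 ∩ 2·signedArea(EFB) = -5/2]
4. E_y = 7/3  [2·signedArea(EDB) = 0 ∩ 2·signedArea(EFB) = -5/2]
   → E = (6, 7/3)
5. C_x = 11/2  [line -3·x + -1/2·y + 141/8 = 0 ∩ |CF|² = 1773/16]
6. C_y = 9/4  [line -3·x + -1/2·y + 141/8 = 0 ∩ |CF|² = 1773/16]
   → C = (11/2, 9/4)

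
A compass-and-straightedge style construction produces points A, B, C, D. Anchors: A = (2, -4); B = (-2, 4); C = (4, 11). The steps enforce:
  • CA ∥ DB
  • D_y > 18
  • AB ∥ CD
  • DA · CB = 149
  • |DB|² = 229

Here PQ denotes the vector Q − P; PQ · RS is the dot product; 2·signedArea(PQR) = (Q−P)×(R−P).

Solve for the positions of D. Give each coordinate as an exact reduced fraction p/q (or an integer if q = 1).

D = (0, 19)

1. D_x = 0  [CA ∥ DB ∩ AB ∥ CD]
2. D_y = 19  [CA ∥ DB ∩ AB ∥ CD]
   → D = (0, 19)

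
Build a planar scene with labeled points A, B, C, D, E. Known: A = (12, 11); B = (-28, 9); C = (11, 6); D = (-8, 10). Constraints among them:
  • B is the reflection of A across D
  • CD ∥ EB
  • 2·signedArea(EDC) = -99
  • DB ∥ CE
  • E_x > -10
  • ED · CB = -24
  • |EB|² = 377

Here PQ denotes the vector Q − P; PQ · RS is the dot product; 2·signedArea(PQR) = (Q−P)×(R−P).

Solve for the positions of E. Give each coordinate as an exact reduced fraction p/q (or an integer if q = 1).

E = (-9, 5)

1. E_x = -9  [CD ∥ EB ∩ DB ∥ CE]
2. E_y = 5  [CD ∥ EB ∩ DB ∥ CE]
   → E = (-9, 5)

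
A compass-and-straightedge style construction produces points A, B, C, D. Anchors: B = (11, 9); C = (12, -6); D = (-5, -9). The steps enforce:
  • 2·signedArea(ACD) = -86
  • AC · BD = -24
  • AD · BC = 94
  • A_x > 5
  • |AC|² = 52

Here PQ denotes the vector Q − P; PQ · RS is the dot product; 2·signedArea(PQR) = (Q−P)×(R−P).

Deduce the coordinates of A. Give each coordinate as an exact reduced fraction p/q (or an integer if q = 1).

1. A_x = 6  [AD · BC = 94 ∩ 2·signedArea(ACD) = -86]
2. A_y = -2  [AD · BC = 94 ∩ 2·signedArea(ACD) = -86]
   → A = (6, -2)

A = (6, -2)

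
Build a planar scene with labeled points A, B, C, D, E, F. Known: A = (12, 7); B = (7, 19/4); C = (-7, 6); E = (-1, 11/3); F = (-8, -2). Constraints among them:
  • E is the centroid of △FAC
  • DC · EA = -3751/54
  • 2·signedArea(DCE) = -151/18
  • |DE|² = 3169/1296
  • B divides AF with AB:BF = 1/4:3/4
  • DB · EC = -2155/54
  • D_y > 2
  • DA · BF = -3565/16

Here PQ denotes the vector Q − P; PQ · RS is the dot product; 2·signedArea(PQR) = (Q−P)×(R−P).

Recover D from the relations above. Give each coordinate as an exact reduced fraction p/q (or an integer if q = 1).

D = (-2/3, 77/36)

1. D_x = -2/3  [DC · EA = -3751/54 ∩ DA · BF = -3565/16]
2. D_y = 77/36  [DC · EA = -3751/54 ∩ DA · BF = -3565/16]
   → D = (-2/3, 77/36)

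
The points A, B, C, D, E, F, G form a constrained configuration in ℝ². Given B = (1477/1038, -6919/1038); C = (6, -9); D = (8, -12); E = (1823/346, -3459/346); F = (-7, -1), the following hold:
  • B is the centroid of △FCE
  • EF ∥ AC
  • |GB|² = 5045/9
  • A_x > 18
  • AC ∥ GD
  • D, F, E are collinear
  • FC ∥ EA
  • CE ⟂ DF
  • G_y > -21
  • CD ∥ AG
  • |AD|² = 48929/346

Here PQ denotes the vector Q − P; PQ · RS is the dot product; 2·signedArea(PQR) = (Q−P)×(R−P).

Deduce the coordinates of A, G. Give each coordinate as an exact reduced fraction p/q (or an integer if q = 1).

1. A_x = 6321/346  [EF ∥ AC ∩ FC ∥ EA]
2. A_y = -6227/346  [EF ∥ AC ∩ FC ∥ EA]
   → A = (6321/346, -6227/346)
3. G_x = 7013/346  [AC ∥ GD ∩ CD ∥ AG]
4. G_y = -7265/346  [AC ∥ GD ∩ CD ∥ AG]
   → G = (7013/346, -7265/346)

A = (6321/346, -6227/346)
G = (7013/346, -7265/346)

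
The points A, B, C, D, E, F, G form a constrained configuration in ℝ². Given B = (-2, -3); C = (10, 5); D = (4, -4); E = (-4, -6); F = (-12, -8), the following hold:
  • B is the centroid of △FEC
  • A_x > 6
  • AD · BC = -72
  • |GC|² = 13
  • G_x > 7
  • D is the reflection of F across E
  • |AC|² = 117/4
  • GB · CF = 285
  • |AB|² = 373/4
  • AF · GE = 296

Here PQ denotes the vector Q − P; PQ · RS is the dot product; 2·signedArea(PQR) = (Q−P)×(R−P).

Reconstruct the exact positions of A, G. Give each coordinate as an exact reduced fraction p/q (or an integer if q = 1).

1. A_x = 7  [line -12·x + -8·y + 88 = 0 ∩ |AB|² = 373/4]
2. A_y = 1/2  [line -12·x + -8·y + 88 = 0 ∩ |AB|² = 373/4]
   → A = (7, 1/2)
3. G_x = 8  [AF · GE = 296 ∩ GB · CF = 285]
4. G_y = 2  [AF · GE = 296 ∩ GB · CF = 285]
   → G = (8, 2)

A = (7, 1/2)
G = (8, 2)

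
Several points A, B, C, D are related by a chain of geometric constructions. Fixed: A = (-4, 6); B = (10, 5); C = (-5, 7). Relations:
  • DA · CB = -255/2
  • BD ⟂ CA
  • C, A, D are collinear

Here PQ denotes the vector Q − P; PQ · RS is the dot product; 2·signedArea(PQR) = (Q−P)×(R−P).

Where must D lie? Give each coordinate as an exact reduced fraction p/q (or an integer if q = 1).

D = (7/2, -3/2)

1. D_x = 7/2  [C, A, D are collinear ∩ BD ⟂ CA]
2. D_y = -3/2  [C, A, D are collinear ∩ BD ⟂ CA]
   → D = (7/2, -3/2)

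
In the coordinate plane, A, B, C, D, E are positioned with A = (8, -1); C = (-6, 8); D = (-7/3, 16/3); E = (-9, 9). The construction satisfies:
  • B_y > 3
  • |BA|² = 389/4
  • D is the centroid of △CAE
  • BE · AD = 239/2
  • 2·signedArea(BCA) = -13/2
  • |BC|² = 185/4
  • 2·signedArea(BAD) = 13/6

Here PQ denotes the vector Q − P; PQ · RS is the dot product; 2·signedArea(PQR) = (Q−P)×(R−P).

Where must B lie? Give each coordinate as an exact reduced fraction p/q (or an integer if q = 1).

1. B_x = -1/2  [BE · AD = 239/2 ∩ 2·signedArea(BAD) = 13/6]
2. B_y = 4  [BE · AD = 239/2 ∩ 2·signedArea(BAD) = 13/6]
   → B = (-1/2, 4)

B = (-1/2, 4)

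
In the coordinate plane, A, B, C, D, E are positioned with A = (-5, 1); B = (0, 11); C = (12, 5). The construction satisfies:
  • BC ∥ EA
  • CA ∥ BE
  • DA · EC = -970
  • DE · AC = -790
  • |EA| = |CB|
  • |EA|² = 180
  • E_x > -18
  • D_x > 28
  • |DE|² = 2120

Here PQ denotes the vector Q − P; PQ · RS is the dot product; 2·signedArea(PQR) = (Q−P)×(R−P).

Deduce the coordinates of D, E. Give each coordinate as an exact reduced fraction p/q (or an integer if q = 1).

D = (29, 9)
E = (-17, 7)

1. E_x = -17  [BC ∥ EA ∩ CA ∥ BE]
2. E_y = 7  [BC ∥ EA ∩ CA ∥ BE]
   → E = (-17, 7)
3. D_x = 29  [DE · AC = -790 ∩ DA · EC = -970]
4. D_y = 9  [DE · AC = -790 ∩ DA · EC = -970]
   → D = (29, 9)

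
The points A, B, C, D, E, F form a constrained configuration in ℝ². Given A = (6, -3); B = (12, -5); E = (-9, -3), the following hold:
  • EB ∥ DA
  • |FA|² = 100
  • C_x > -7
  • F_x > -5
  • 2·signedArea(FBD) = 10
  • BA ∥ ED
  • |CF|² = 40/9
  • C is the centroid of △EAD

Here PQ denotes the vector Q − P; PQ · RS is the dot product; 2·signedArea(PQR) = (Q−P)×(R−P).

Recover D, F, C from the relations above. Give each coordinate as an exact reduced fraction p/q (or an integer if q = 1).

C = (-6, -7/3)
D = (-15, -1)
F = (-4, -3)

1. D_x = -15  [EB ∥ DA ∩ BA ∥ ED]
2. D_y = -1  [EB ∥ DA ∩ BA ∥ ED]
   → D = (-15, -1)
3. C_x = -6  [C is the centroid of △EAD]
4. C_y = -7/3  [C is the centroid of △EAD]
   → C = (-6, -7/3)
5. F_x = -4  [line -4·x + -27·y + -97 = 0 ∩ |CF|² = 40/9]
6. F_y = -3  [line -4·x + -27·y + -97 = 0 ∩ |CF|² = 40/9]
   → F = (-4, -3)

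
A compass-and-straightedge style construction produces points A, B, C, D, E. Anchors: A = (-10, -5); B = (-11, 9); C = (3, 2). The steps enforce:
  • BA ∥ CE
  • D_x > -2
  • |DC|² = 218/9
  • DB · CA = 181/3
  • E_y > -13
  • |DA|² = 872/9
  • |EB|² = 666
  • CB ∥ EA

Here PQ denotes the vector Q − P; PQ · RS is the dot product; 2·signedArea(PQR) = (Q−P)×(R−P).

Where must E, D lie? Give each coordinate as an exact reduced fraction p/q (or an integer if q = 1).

D = (-4/3, -1/3)
E = (4, -12)

1. E_x = 4  [CB ∥ EA ∩ BA ∥ CE]
2. E_y = -12  [CB ∥ EA ∩ BA ∥ CE]
   → E = (4, -12)
3. D_x = -4/3  [line 13·x + 7·y + 59/3 = 0 ∩ |DA|² = 872/9]
4. D_y = -1/3  [line 13·x + 7·y + 59/3 = 0 ∩ |DA|² = 872/9]
   → D = (-4/3, -1/3)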